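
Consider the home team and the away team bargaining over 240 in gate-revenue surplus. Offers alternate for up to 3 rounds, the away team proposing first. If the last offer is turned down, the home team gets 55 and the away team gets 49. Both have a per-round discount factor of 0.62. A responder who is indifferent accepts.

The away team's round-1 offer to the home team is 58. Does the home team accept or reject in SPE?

Work out the home team's continuation value if the offer is rejected.
Round 3 (the away team proposes): the home team gets 55 if talks fail, so the away team offers 55 and keeps 185.
Round 2 (the home team proposes): the away team can get 185 next round, worth 0.62 × 185 = 114.7 now. The home team offers 114.7 and keeps 240 − 114.7 = 125.3.
So by rejecting in round 1, the home team gets 125.3 next round, worth 0.62 × 125.3 = 77.686 now.
Offer 58 < 77.686, so the home team rejects.

Reject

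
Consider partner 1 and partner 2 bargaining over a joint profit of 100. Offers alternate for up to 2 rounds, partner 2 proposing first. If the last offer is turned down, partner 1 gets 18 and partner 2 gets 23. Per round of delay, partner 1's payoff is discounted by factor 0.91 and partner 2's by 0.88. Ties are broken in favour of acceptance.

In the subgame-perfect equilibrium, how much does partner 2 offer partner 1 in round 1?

70.07

Round 2 (partner 1 proposes): partner 2 gets 23 if talks fail, so partner 1 offers 23 and keeps 77.
Round 1 (partner 2 proposes): partner 1 can get 77 next round, worth 0.91 × 77 = 70.07 now. Partner 2 offers 70.07 and keeps 100 − 70.07 = 29.93.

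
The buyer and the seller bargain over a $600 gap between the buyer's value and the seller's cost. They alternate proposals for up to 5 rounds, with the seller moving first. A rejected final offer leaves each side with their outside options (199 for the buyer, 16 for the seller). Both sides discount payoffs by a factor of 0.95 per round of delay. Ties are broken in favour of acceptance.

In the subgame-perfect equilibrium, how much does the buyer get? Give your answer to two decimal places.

Round 5 (the seller proposes): the buyer gets 199 if talks fail, so the seller offers 199 and keeps 401.
Round 4 (the buyer proposes): the seller can get 401 next round, worth 0.95 × 401 = 380.95 now; the buyer offers that and keeps 219.05.
Round 3 (the seller proposes): the buyer can get 219.05 next round, worth 0.95 × 219.05 = 208.0975 now; the seller offers that and keeps 391.9025.
Round 2 (the buyer proposes): the seller can get 391.9025 next round, worth 0.95 × 391.9025 = 372.307375 now; the buyer offers that and keeps 227.692625.
Round 1 (the seller proposes): the buyer can get 227.692625 next round, worth 0.95 × 227.692625 = 216.30799375 now. The seller offers 216.30799375 and keeps 600 − 216.30799375 = 383.69200625.

216.31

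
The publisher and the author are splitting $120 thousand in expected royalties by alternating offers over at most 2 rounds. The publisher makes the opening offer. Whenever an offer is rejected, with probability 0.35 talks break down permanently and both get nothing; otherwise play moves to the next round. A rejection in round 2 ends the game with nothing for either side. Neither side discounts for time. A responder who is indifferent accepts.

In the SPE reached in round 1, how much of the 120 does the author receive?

78

Round 2 (the author proposes): rejection yields 0 for the publisher; the author offers 0 and keeps 120.
Round 1 (the publisher proposes): rejecting gives the author an expected 0.65 × 120 = 78; the publisher offers that and keeps 42.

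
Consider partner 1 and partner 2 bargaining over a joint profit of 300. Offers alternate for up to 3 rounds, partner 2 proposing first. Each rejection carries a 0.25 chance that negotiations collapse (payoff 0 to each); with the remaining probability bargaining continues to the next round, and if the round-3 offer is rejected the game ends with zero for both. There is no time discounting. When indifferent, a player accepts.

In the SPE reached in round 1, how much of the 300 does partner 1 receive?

Round 3 (partner 2 proposes): rejection yields 0 for partner 1; partner 2 offers 0 and keeps 300.
Round 2 (partner 1 proposes): rejecting gives partner 2 an expected 0.75 × 300 = 225. Partner 1 offers 225 and keeps 300 − 225 = 75.
Round 1 (partner 2 proposes): rejecting gives partner 1 an expected 0.75 × 75 = 56.25, so partner 2 offers 56.25, keeping 243.75.

56.25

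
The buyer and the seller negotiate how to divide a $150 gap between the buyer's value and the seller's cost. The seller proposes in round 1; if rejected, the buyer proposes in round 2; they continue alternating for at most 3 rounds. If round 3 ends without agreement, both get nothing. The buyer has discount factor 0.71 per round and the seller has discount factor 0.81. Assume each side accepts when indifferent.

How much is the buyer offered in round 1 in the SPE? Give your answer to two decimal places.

Solve by backward induction from round 3.
Round 3 (the seller proposes): rejection yields 0 for the buyer; the seller offers 0 and keeps 150.
Round 2 (the buyer proposes): the seller can get 150 next round, worth 0.81 × 150 = 121.5 now. The buyer offers 121.5 and keeps 150 − 121.5 = 28.5.
Round 1 (the seller proposes): the buyer can get 28.5 next round, worth 0.71 × 28.5 = 20.235 now. The seller offers 20.235 and keeps 150 − 20.235 = 129.765.

20.24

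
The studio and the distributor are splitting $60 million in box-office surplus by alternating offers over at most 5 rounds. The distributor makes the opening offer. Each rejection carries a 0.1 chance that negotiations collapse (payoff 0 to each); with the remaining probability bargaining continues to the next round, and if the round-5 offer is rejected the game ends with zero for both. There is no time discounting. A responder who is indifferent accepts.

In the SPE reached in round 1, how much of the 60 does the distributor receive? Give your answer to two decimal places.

50.23

By backward induction:
Round 5 (the distributor proposes): rejection yields 0 for the studio; the distributor offers 0 and keeps 60.
Round 4 (the studio proposes): rejecting gives the distributor an expected 0.9 × 60 = 54; the studio offers that and keeps 6.
Round 3 (the distributor proposes): rejecting gives the studio an expected 0.9 × 6 = 5.4; the distributor offers that and keeps 54.6.
Round 2 (the studio proposes): rejecting gives the distributor an expected 0.9 × 54.6 = 49.14; the studio offers that and keeps 10.86.
Round 1 (the distributor proposes): rejecting gives the studio an expected 0.9 × 10.86 = 9.774, so the distributor offers 9.774, keeping 50.226.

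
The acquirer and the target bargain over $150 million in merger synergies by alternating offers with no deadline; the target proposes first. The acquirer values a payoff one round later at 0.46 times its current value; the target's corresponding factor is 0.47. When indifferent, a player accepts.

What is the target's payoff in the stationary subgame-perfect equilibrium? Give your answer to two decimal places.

103.34

When the target proposes, the acquirer accepts any offer worth at least 0.46 times what the acquirer would get by proposing next round; and vice versa.
This gives x = 150 − 0.46y and y = 150 − 0.47x, where x and y are each side's share when it proposes.
Hence (1 − 0.46·0.47)x = 150(1 − 0.46), i.e. 0.7838·x = 81.
x ≈ 103.3427; the acquirer's share is 150 − x ≈ 46.6573.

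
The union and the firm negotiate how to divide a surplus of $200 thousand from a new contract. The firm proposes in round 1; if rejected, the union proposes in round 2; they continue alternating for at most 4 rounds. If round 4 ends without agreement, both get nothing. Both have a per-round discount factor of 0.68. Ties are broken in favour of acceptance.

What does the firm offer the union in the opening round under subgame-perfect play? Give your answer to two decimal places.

106.41

Work backward from the last round.
Round 4 (the union proposes): the firm will accept anything ≥ 0, so the union offers 0 and keeps 200.
Round 3 (the firm proposes): the union can get 200 next round, worth 0.68 × 200 = 136 now. The firm offers 136 and keeps 200 − 136 = 64.
Round 2 (the union proposes): the firm can get 64 next round, worth 0.68 × 64 = 43.52 now. The union offers 43.52 and keeps 200 − 43.52 = 156.48.
Round 1 (the firm proposes): the union can get 156.48 next round, worth 0.68 × 156.48 = 106.4064 now. The firm offers 106.4064 and keeps 200 − 106.4064 = 93.5936.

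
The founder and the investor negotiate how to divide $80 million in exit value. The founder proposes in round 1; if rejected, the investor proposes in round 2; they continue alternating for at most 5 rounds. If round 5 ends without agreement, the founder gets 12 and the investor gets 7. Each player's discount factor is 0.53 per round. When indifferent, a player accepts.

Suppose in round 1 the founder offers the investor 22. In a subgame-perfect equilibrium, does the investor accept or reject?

Reject

Round 5 (the founder proposes): the investor gets 7 if talks fail, so the founder offers 7 and keeps 73.
Round 4 (the investor proposes): the founder can get 73 next round, worth 0.53 × 73 = 38.69 now, so the investor offers 38.69, keeping 41.31.
Round 3 (the founder proposes): the investor can get 41.31 next round, worth 0.53 × 41.31 = 21.8943 now; the founder offers that and keeps 58.1057.
Round 2 (the investor proposes): the founder can get 58.1057 next round, worth 0.53 × 58.1057 = 30.796021 now; the investor offers that and keeps 49.203979.
So by rejecting in round 1, the investor gets 49.203979 next round, worth 0.53 × 49.203979 = 26.07810887 now.
Offer 22 < 26.07810887, so the investor rejects.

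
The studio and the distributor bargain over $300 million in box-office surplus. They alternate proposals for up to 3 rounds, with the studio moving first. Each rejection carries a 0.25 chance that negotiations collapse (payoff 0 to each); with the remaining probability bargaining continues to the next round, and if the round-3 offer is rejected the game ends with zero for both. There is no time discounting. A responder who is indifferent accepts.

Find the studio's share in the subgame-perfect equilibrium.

Round 3 (the studio proposes): the distributor will accept anything ≥ 0, so the studio offers 0 and keeps 300.
Round 2 (the distributor proposes): rejecting gives the studio an expected 0.75 × 300 = 225, so the distributor offers 225, keeping 75.
Round 1 (the studio proposes): rejecting gives the distributor an expected 0.75 × 75 = 56.25. The studio offers 56.25 and keeps 300 − 56.25 = 243.75.

243.75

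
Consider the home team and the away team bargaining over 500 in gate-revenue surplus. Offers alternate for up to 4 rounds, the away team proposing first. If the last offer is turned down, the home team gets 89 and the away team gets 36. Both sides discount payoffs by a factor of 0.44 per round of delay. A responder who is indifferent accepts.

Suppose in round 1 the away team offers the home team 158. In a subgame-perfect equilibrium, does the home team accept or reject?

Reject

Round 4 (the home team proposes): the away team gets 36 if talks fail, so the home team offers 36 and keeps 464.
Round 3 (the away team proposes): the home team can get 464 next round, worth 0.44 × 464 = 204.16 now. The away team offers 204.16 and keeps 500 − 204.16 = 295.84.
Round 2 (the home team proposes): the away team can get 295.84 next round, worth 0.44 × 295.84 = 130.1696 now. The home team offers 130.1696 and keeps 500 − 130.1696 = 369.8304.
So by rejecting in round 1, the home team gets 369.8304 next round, worth 0.44 × 369.8304 = 162.725376 now.
Offer 158 < 162.725376, so the home team rejects.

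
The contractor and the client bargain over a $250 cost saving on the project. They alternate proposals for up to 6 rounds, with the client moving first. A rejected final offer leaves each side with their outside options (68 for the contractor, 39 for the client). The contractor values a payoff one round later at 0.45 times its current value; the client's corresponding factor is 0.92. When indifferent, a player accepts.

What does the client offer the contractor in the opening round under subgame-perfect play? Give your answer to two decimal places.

Round 6 (the contractor proposes): the client gets 39 if talks fail, so the contractor offers 39 and keeps 211.
Round 5 (the client proposes): the contractor can get 211 next round, worth 0.45 × 211 = 94.95 now; the client offers that and keeps 155.05.
Round 4 (the contractor proposes): the client can get 155.05 next round, worth 0.92 × 155.05 = 142.646 now; the contractor offers that and keeps 107.354.
Round 3 (the client proposes): the contractor can get 107.354 next round, worth 0.45 × 107.354 = 48.3093 now, so the client offers 48.3093, keeping 201.6907.
Round 2 (the contractor proposes): the client can get 201.6907 next round, worth 0.92 × 201.6907 = 185.555444 now. The contractor offers 185.555444 and keeps 250 − 185.555444 = 64.444556.
Round 1 (the client proposes): the contractor can get 64.444556 next round, worth 0.45 × 64.444556 = 29.0000502 now. The client offers 29.0000502 and keeps 250 − 29.0000502 = 220.9999498.

29.00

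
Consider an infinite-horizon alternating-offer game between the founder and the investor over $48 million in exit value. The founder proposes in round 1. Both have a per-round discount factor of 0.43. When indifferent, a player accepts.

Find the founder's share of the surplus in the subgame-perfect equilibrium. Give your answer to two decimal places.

33.57

Let x be the founder's share when the founder proposes and y be the investor's share when the investor proposes.
The investor accepts iff offered ≥ 0.43·y, so x = 48 − 0.43y. Symmetrically y = 48 − 0.43x.
Substituting: x = 48 − 0.43(48 − 0.43x), giving x(1 − 0.43·0.43) = 48(1 − 0.43).
So x = 48 × 0.57 / 0.8151 ≈ 33.5664, and the investor receives 48 − x ≈ 14.4336.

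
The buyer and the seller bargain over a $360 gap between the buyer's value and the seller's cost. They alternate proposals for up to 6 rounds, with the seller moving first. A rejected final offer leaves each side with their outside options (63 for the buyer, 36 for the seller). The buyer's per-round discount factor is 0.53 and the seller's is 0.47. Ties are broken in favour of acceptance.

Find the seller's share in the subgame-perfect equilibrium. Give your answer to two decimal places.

223.03

Round 6 (the buyer proposes): the seller gets 36 if talks fail, so the buyer offers 36 and keeps 324.
Round 5 (the seller proposes): the buyer can get 324 next round, worth 0.53 × 324 = 171.72 now. The seller offers 171.72 and keeps 360 − 171.72 = 188.28.
Round 4 (the buyer proposes): the seller can get 188.28 next round, worth 0.47 × 188.28 = 88.4916 now; the buyer offers that and keeps 271.5084.
Round 3 (the seller proposes): the buyer can get 271.5084 next round, worth 0.53 × 271.5084 = 143.899452 now, so the seller offers 143.899452, keeping 216.100548.
Round 2 (the buyer proposes): the seller can get 216.100548 next round, worth 0.47 × 216.100548 = 101.56725756 now, so the buyer offers 101.56725756, keeping 258.43274244.
Round 1 (the seller proposes): the buyer can get 258.43274244 next round, worth 0.53 × 258.43274244 = 136.9693534932 now, so the seller offers 136.9693534932, keeping 223.0306465068.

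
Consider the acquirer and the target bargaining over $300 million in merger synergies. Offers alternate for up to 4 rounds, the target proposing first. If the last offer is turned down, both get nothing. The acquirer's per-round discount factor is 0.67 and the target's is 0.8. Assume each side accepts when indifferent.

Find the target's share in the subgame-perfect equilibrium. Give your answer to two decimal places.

Solve by backward induction from round 4.
Round 4 (the acquirer proposes): the target will accept anything ≥ 0, so the acquirer offers 0 and keeps 300.
Round 3 (the target proposes): the acquirer can get 300 next round, worth 0.67 × 300 = 201 now; the target offers that and keeps 99.
Round 2 (the acquirer proposes): the target can get 99 next round, worth 0.8 × 99 = 79.2 now, so the acquirer offers 79.2, keeping 220.8.
Round 1 (the target proposes): the acquirer can get 220.8 next round, worth 0.67 × 220.8 = 147.936 now; the target offers that and keeps 152.064.

152.06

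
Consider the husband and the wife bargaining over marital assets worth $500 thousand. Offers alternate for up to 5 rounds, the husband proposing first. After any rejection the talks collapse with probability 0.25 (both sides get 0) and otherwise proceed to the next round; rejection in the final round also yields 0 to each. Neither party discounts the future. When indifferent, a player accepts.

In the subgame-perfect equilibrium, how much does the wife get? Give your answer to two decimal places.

Round 5 (the husband proposes): rejection yields 0 for the wife; the husband offers 0 and keeps 500.
Round 4 (the wife proposes): rejecting gives the husband an expected 0.75 × 500 = 375, so the wife offers 375, keeping 125.
Round 3 (the husband proposes): rejecting gives the wife an expected 0.75 × 125 = 93.75. The husband offers 93.75 and keeps 500 − 93.75 = 406.25.
Round 2 (the wife proposes): rejecting gives the husband an expected 0.75 × 406.25 = 304.6875; the wife offers that and keeps 195.3125.
Round 1 (the husband proposes): rejecting gives the wife an expected 0.75 × 195.3125 = 146.484375; the husband offers that and keeps 353.515625.

146.48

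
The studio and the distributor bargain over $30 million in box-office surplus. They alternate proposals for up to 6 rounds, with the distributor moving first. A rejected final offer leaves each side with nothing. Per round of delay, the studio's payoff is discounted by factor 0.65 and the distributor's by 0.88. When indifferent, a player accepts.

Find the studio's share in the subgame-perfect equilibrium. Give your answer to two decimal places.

Solve by backward induction from round 6.
Round 6 (the studio proposes): rejection yields 0 for the distributor; the studio offers 0 and keeps 30.
Round 5 (the distributor proposes): the studio can get 30 next round, worth 0.65 × 30 = 19.5 now; the distributor offers that and keeps 10.5.
Round 4 (the studio proposes): the distributor can get 10.5 next round, worth 0.88 × 10.5 = 9.24 now, so the studio offers 9.24, keeping 20.76.
Round 3 (the distributor proposes): the studio can get 20.76 next round, worth 0.65 × 20.76 = 13.494 now, so the distributor offers 13.494, keeping 16.506.
Round 2 (the studio proposes): the distributor can get 16.506 next round, worth 0.88 × 16.506 = 14.52528 now; the studio offers that and keeps 15.47472.
Round 1 (the distributor proposes): the studio can get 15.47472 next round, worth 0.65 × 15.47472 = 10.058568 now; the distributor offers that and keeps 19.941432.

10.06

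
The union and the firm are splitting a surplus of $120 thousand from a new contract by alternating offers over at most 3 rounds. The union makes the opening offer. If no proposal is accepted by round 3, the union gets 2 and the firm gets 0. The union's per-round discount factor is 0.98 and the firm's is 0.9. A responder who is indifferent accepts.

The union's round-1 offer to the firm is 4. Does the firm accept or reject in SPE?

Round 3 (the union proposes): the firm will accept anything ≥ 0, so the union offers 0 and keeps 120.
Round 2 (the firm proposes): the union can get 120 next round, worth 0.98 × 120 = 117.6 now; the firm offers that and keeps 2.4.
So by rejecting in round 1, the firm gets 2.4 next round, worth 0.9 × 2.4 = 2.16 now.
Offer 4 ≥ 2.16, so the firm accepts.

Accept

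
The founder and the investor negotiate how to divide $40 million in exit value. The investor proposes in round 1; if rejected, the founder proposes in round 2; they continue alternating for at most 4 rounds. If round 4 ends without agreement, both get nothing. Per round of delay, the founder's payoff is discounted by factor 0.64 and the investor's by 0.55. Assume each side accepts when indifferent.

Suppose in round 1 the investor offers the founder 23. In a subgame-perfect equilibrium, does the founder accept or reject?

Round 4 (the founder proposes): the investor will accept anything ≥ 0, so the founder offers 0 and keeps 40.
Round 3 (the investor proposes): the founder can get 40 next round, worth 0.64 × 40 = 25.6 now, so the investor offers 25.6, keeping 14.4.
Round 2 (the founder proposes): the investor can get 14.4 next round, worth 0.55 × 14.4 = 7.92 now, so the founder offers 7.92, keeping 32.08.
So by rejecting in round 1, the founder gets 32.08 next round, worth 0.64 × 32.08 = 20.5312 now.
Offer 23 ≥ 20.5312, so the founder accepts.

Accept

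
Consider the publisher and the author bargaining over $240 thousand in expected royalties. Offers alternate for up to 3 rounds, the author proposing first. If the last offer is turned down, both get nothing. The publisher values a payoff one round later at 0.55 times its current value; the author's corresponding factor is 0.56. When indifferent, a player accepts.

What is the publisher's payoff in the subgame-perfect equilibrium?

By backward induction:
Round 3 (the author proposes): rejection yields 0 for the publisher; the author offers 0 and keeps 240.
Round 2 (the publisher proposes): the author can get 240 next round, worth 0.56 × 240 = 134.4 now, so the publisher offers 134.4, keeping 105.6.
Round 1 (the author proposes): the publisher can get 105.6 next round, worth 0.55 × 105.6 = 58.08 now; the author offers that and keeps 181.92.

58.08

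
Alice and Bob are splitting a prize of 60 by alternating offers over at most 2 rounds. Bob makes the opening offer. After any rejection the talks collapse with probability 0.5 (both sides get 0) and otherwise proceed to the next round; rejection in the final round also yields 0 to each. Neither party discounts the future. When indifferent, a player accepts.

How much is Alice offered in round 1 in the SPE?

By backward induction:
Round 2 (Alice proposes): Bob will accept anything ≥ 0, so Alice offers 0 and keeps 60.
Round 1 (Bob proposes): rejecting gives Alice an expected 0.5 × 60 = 30. Bob offers 30 and keeps 60 − 30 = 30.

30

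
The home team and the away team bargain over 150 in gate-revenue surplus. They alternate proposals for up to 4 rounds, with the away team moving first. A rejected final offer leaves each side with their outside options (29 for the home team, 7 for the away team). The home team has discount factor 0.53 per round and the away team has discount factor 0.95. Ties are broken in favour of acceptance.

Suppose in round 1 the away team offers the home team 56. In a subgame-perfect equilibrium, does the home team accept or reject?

Round 4 (the home team proposes): the away team gets 7 if talks fail, so the home team offers 7 and keeps 143.
Round 3 (the away team proposes): the home team can get 143 next round, worth 0.53 × 143 = 75.79 now; the away team offers that and keeps 74.21.
Round 2 (the home team proposes): the away team can get 74.21 next round, worth 0.95 × 74.21 = 70.4995 now. The home team offers 70.4995 and keeps 150 − 70.4995 = 79.5005.
So by rejecting in round 1, the home team gets 79.5005 next round, worth 0.53 × 79.5005 = 42.135265 now.
Offer 56 ≥ 42.135265, so the home team accepts.

Accept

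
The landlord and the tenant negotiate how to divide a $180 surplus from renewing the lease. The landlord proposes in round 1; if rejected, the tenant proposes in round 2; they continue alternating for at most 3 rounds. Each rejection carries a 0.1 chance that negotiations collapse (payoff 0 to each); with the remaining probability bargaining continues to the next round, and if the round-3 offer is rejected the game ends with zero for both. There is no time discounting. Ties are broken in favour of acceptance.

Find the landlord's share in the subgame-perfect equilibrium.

Round 3 (the landlord proposes): the tenant will accept anything ≥ 0, so the landlord offers 0 and keeps 180.
Round 2 (the tenant proposes): rejecting gives the landlord an expected 0.9 × 180 = 162, so the tenant offers 162, keeping 18.
Round 1 (the landlord proposes): rejecting gives the tenant an expected 0.9 × 18 = 16.2; the landlord offers that and keeps 163.8.

163.8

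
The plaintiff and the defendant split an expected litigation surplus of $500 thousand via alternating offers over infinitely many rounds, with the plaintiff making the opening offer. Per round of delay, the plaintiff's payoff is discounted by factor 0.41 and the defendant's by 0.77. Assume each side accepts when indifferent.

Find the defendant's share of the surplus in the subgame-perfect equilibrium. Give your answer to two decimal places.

When the plaintiff proposes, the defendant accepts any offer worth at least 0.77 times what the defendant would get by proposing next round; and vice versa.
This gives x = 500 − 0.77y and y = 500 − 0.41x, where x and y are each side's share when it proposes.
Hence (1 − 0.77·0.41)x = 500(1 − 0.77), i.e. 0.6843·x = 115.
x ≈ 168.0549; the defendant's share is 500 − x ≈ 331.9451.

331.95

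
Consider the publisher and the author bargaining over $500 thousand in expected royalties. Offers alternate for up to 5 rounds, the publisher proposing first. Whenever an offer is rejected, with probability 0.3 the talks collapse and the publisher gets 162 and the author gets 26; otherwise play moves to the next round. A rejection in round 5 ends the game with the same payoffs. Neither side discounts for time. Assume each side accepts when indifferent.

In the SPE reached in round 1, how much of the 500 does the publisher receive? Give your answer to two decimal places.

Round 5 (the publisher proposes): the author gets 26 if talks fail, so the publisher offers 26 and keeps 474.
Round 4 (the author proposes): rejecting gives the publisher an expected 0.7 × 474 + 0.3 × 162 = 380.4. The author offers 380.4 and keeps 500 − 380.4 = 119.6.
Round 3 (the publisher proposes): rejecting gives the author an expected 0.7 × 119.6 + 0.3 × 26 = 91.52; the publisher offers that and keeps 408.48.
Round 2 (the author proposes): rejecting gives the publisher an expected 0.7 × 408.48 + 0.3 × 162 = 334.536. The author offers 334.536 and keeps 500 − 334.536 = 165.464.
Round 1 (the publisher proposes): rejecting gives the author an expected 0.7 × 165.464 + 0.3 × 26 = 123.6248; the publisher offers that and keeps 376.3752.

376.38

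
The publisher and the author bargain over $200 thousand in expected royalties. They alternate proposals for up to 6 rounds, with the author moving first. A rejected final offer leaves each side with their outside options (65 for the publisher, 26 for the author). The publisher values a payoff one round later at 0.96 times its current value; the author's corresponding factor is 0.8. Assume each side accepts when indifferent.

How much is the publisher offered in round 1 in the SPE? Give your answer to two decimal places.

166.42

Work backward from the last round.
Round 6 (the publisher proposes): the author gets 26 if talks fail, so the publisher offers 26 and keeps 174.
Round 5 (the author proposes): the publisher can get 174 next round, worth 0.96 × 174 = 167.04 now; the author offers that and keeps 32.96.
Round 4 (the publisher proposes): the author can get 32.96 next round, worth 0.8 × 32.96 = 26.368 now, so the publisher offers 26.368, keeping 173.632.
Round 3 (the author proposes): the publisher can get 173.632 next round, worth 0.96 × 173.632 = 166.68672 now; the author offers that and keeps 33.31328.
Round 2 (the publisher proposes): the author can get 33.31328 next round, worth 0.8 × 33.31328 = 26.650624 now; the publisher offers that and keeps 173.349376.
Round 1 (the author proposes): the publisher can get 173.349376 next round, worth 0.96 × 173.349376 = 166.41540096 now, so the author offers 166.41540096, keeping 33.58459904.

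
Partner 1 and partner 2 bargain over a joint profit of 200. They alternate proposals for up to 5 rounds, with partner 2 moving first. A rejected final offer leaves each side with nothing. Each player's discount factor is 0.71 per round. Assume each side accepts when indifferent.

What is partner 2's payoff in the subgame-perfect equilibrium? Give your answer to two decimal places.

Round 5 (partner 2 proposes): rejection yields 0 for partner 1; partner 2 offers 0 and keeps 200.
Round 4 (partner 1 proposes): partner 2 can get 200 next round, worth 0.71 × 200 = 142 now. Partner 1 offers 142 and keeps 200 − 142 = 58.
Round 3 (partner 2 proposes): partner 1 can get 58 next round, worth 0.71 × 58 = 41.18 now, so partner 2 offers 41.18, keeping 158.82.
Round 2 (partner 1 proposes): partner 2 can get 158.82 next round, worth 0.71 × 158.82 = 112.7622 now. Partner 1 offers 112.7622 and keeps 200 − 112.7622 = 87.2378.
Round 1 (partner 2 proposes): partner 1 can get 87.2378 next round, worth 0.71 × 87.2378 = 61.938838 now. Partner 2 offers 61.938838 and keeps 200 − 61.938838 = 138.061162.

138.06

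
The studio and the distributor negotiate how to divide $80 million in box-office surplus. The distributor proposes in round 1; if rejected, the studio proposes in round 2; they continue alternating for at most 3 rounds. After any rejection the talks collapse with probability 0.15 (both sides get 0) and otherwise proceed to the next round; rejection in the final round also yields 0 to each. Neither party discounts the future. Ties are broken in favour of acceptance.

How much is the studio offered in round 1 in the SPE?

10.2

Round 3 (the distributor proposes): the studio will accept anything ≥ 0, so the distributor offers 0 and keeps 80.
Round 2 (the studio proposes): rejecting gives the distributor an expected 0.85 × 80 = 68; the studio offers that and keeps 12.
Round 1 (the distributor proposes): rejecting gives the studio an expected 0.85 × 12 = 10.2. The distributor offers 10.2 and keeps 80 − 10.2 = 69.8.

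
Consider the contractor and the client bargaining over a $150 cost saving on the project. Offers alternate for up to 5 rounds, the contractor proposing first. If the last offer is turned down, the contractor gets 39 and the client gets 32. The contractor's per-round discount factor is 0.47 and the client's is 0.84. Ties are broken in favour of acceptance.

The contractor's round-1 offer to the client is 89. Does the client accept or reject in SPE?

Reject

Work out the client's continuation value if the offer is rejected.
Round 5 (the contractor proposes): the client gets 32 if talks fail, so the contractor offers 32 and keeps 118.
Round 4 (the client proposes): the contractor can get 118 next round, worth 0.47 × 118 = 55.46 now, so the client offers 55.46, keeping 94.54.
Round 3 (the contractor proposes): the client can get 94.54 next round, worth 0.84 × 94.54 = 79.4136 now; the contractor offers that and keeps 70.5864.
Round 2 (the client proposes): the contractor can get 70.5864 next round, worth 0.47 × 70.5864 = 33.175608 now; the client offers that and keeps 116.824392.
So by rejecting in round 1, the client gets 116.824392 next round, worth 0.84 × 116.824392 = 98.13248928 now.
Offer 89 < 98.13248928, so the client rejects.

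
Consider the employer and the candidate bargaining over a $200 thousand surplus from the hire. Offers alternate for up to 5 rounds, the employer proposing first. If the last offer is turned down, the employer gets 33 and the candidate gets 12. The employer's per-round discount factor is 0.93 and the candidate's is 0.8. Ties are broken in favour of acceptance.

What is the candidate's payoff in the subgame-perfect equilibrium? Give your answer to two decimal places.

Work backward from the last round.
Round 5 (the employer proposes): the candidate gets 12 if talks fail, so the employer offers 12 and keeps 188.
Round 4 (the candidate proposes): the employer can get 188 next round, worth 0.93 × 188 = 174.84 now. The candidate offers 174.84 and keeps 200 − 174.84 = 25.16.
Round 3 (the employer proposes): the candidate can get 25.16 next round, worth 0.8 × 25.16 = 20.128 now; the employer offers that and keeps 179.872.
Round 2 (the candidate proposes): the employer can get 179.872 next round, worth 0.93 × 179.872 = 167.28096 now; the candidate offers that and keeps 32.71904.
Round 1 (the employer proposes): the candidate can get 32.71904 next round, worth 0.8 × 32.71904 = 26.175232 now. The employer offers 26.175232 and keeps 200 − 26.175232 = 173.824768.

26.18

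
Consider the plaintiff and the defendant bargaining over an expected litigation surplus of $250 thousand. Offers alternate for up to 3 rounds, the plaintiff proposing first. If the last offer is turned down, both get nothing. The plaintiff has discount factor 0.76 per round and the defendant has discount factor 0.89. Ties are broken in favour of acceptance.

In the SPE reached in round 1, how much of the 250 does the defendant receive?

Round 3 (the plaintiff proposes): the defendant will accept anything ≥ 0, so the plaintiff offers 0 and keeps 250.
Round 2 (the defendant proposes): the plaintiff can get 250 next round, worth 0.76 × 250 = 190 now, so the defendant offers 190, keeping 60.
Round 1 (the plaintiff proposes): the defendant can get 60 next round, worth 0.89 × 60 = 53.4 now, so the plaintiff offers 53.4, keeping 196.6.

53.4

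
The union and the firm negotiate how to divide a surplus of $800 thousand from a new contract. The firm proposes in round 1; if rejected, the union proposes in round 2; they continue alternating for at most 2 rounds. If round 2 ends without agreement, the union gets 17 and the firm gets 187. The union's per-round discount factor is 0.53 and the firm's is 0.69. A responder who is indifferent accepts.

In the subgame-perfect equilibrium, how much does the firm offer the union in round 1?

Round 2 (the union proposes): the firm gets 187 if talks fail, so the union offers 187 and keeps 613.
Round 1 (the firm proposes): the union can get 613 next round, worth 0.53 × 613 = 324.89 now, so the firm offers 324.89, keeping 475.11.

324.89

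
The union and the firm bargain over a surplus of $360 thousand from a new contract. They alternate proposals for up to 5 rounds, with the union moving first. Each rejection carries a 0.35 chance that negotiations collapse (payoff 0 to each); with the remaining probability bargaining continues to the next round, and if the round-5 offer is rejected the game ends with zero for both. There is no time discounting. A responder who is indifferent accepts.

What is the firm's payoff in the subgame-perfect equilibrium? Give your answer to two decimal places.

Round 5 (the union proposes): the firm will accept anything ≥ 0, so the union offers 0 and keeps 360.
Round 4 (the firm proposes): rejecting gives the union an expected 0.65 × 360 = 234, so the firm offers 234, keeping 126.
Round 3 (the union proposes): rejecting gives the firm an expected 0.65 × 126 = 81.9, so the union offers 81.9, keeping 278.1.
Round 2 (the firm proposes): rejecting gives the union an expected 0.65 × 278.1 = 180.765. The firm offers 180.765 and keeps 360 − 180.765 = 179.235.
Round 1 (the union proposes): rejecting gives the firm an expected 0.65 × 179.235 = 116.50275; the union offers that and keeps 243.49725.

116.50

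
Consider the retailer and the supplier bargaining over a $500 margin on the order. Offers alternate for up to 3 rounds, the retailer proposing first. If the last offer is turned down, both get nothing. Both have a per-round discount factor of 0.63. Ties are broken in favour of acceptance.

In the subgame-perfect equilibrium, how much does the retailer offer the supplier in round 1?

Round 3 (the retailer proposes): rejection yields 0 for the supplier; the retailer offers 0 and keeps 500.
Round 2 (the supplier proposes): the retailer can get 500 next round, worth 0.63 × 500 = 315 now; the supplier offers that and keeps 185.
Round 1 (the retailer proposes): the supplier can get 185 next round, worth 0.63 × 185 = 116.55 now. The retailer offers 116.55 and keeps 500 − 116.55 = 383.45.

116.55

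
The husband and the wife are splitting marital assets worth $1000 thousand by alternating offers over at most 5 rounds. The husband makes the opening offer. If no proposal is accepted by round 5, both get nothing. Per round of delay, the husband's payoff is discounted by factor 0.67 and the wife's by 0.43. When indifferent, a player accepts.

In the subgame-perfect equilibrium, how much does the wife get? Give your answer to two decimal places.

182.78

Round 5 (the husband proposes): the wife will accept anything ≥ 0, so the husband offers 0 and keeps 1000.
Round 4 (the wife proposes): the husband can get 1000 next round, worth 0.67 × 1000 = 670 now, so the wife offers 670, keeping 330.
Round 3 (the husband proposes): the wife can get 330 next round, worth 0.43 × 330 = 141.9 now, so the husband offers 141.9, keeping 858.1.
Round 2 (the wife proposes): the husband can get 858.1 next round, worth 0.67 × 858.1 = 574.927 now. The wife offers 574.927 and keeps 1000 − 574.927 = 425.073.
Round 1 (the husband proposes): the wife can get 425.073 next round, worth 0.43 × 425.073 = 182.78139 now. The husband offers 182.78139 and keeps 1000 − 182.78139 = 817.21861.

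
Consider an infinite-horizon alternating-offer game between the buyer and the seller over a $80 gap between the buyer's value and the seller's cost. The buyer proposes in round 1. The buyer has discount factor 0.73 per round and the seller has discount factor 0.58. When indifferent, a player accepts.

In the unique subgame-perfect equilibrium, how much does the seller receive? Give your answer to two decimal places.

Let x be the buyer's share when the buyer proposes and y be the seller's share when the seller proposes.
The seller accepts iff offered ≥ 0.58·y, so x = 80 − 0.58y. Symmetrically y = 80 − 0.73x.
Substituting: x = 80 − 0.58(80 − 0.73x), giving x(1 − 0.73·0.58) = 80(1 − 0.58).
So x = 80 × 0.42 / 0.5766 ≈ 58.2726, and the seller receives 80 − x ≈ 21.7274.

21.73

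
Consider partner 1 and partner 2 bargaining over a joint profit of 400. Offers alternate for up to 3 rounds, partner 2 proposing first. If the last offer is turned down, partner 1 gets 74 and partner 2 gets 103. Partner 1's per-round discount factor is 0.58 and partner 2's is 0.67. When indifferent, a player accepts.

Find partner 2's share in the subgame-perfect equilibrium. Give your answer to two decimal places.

Work backward from the last round.
Round 3 (partner 2 proposes): partner 1 gets 74 if talks fail, so partner 2 offers 74 and keeps 326.
Round 2 (partner 1 proposes): partner 2 can get 326 next round, worth 0.67 × 326 = 218.42 now, so partner 1 offers 218.42, keeping 181.58.
Round 1 (partner 2 proposes): partner 1 can get 181.58 next round, worth 0.58 × 181.58 = 105.3164 now. Partner 2 offers 105.3164 and keeps 400 − 105.3164 = 294.6836.

294.68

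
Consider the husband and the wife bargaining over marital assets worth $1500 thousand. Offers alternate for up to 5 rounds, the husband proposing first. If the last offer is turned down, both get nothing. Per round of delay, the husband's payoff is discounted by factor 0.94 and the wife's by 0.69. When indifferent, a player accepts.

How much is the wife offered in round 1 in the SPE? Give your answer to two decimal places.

Round 5 (the husband proposes): the wife will accept anything ≥ 0, so the husband offers 0 and keeps 1500.
Round 4 (the wife proposes): the husband can get 1500 next round, worth 0.94 × 1500 = 1410 now. The wife offers 1410 and keeps 1500 − 1410 = 90.
Round 3 (the husband proposes): the wife can get 90 next round, worth 0.69 × 90 = 62.1 now. The husband offers 62.1 and keeps 1500 − 62.1 = 1437.9.
Round 2 (the wife proposes): the husband can get 1437.9 next round, worth 0.94 × 1437.9 = 1351.626 now, so the wife offers 1351.626, keeping 148.374.
Round 1 (the husband proposes): the wife can get 148.374 next round, worth 0.69 × 148.374 = 102.37806 now, so the husband offers 102.37806, keeping 1397.62194.

102.38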